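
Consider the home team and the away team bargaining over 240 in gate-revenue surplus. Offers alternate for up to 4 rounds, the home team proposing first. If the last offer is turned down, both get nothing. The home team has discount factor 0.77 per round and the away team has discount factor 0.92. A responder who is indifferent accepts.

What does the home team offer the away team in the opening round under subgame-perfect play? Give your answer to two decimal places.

Work backward from the last round.
Round 4 (the away team proposes): the home team will accept anything ≥ 0, so the away team offers 0 and keeps 240.
Round 3 (the home team proposes): the away team can get 240 next round, worth 0.92 × 240 = 220.8 now; the home team offers that and keeps 19.2.
Round 2 (the away team proposes): the home team can get 19.2 next round, worth 0.77 × 19.2 = 14.784 now, so the away team offers 14.784, keeping 225.216.
Round 1 (the home team proposes): the away team can get 225.216 next round, worth 0.92 × 225.216 = 207.19872 now. The home team offers 207.19872 and keeps 240 − 207.19872 = 32.80128.

207.20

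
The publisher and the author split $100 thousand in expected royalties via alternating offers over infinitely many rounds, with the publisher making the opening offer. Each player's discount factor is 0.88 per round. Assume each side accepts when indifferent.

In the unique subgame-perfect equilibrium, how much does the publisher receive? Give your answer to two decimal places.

In a stationary SPE each proposer offers the other exactly their discounted continuation value.
If the publisher keeps x when proposing and the author keeps y when proposing, then x = 100 − 0.88y and y = 100 − 0.88x.
Solving: x = 100(1 − 0.88) / (1 − 0.88·0.88) = 12 / 0.2256 ≈ 53.1915.
The author gets 100 − 53.1915 ≈ 46.8085.

53.19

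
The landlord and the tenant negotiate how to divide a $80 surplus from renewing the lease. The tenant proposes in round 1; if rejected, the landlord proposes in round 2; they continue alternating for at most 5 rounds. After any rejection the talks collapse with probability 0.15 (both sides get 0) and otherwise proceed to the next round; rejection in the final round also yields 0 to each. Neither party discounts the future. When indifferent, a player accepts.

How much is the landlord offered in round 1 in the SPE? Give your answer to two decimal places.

By backward induction:
Round 5 (the tenant proposes): the landlord will accept anything ≥ 0, so the tenant offers 0 and keeps 80.
Round 4 (the landlord proposes): rejecting gives the tenant an expected 0.85 × 80 = 68. The landlord offers 68 and keeps 80 − 68 = 12.
Round 3 (the tenant proposes): rejecting gives the landlord an expected 0.85 × 12 = 10.2, so the tenant offers 10.2, keeping 69.8.
Round 2 (the landlord proposes): rejecting gives the tenant an expected 0.85 × 69.8 = 59.33; the landlord offers that and keeps 20.67.
Round 1 (the tenant proposes): rejecting gives the landlord an expected 0.85 × 20.67 = 17.5695, so the tenant offers 17.5695, keeping 62.4305.

17.57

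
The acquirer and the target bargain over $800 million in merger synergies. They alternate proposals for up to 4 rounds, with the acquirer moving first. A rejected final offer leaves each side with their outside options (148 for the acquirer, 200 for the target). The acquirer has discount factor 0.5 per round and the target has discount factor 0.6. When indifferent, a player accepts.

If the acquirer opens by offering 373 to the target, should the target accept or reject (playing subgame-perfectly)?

Round 4 (the target proposes): the acquirer gets 148 if talks fail, so the target offers 148 and keeps 652.
Round 3 (the acquirer proposes): the target can get 652 next round, worth 0.6 × 652 = 391.2 now, so the acquirer offers 391.2, keeping 408.8.
Round 2 (the target proposes): the acquirer can get 408.8 next round, worth 0.5 × 408.8 = 204.4 now. The target offers 204.4 and keeps 800 − 204.4 = 595.6.
So by rejecting in round 1, the target gets 595.6 next round, worth 0.6 × 595.6 = 357.36 now.
Offer 373 ≥ 357.36, so the target accepts.

Accept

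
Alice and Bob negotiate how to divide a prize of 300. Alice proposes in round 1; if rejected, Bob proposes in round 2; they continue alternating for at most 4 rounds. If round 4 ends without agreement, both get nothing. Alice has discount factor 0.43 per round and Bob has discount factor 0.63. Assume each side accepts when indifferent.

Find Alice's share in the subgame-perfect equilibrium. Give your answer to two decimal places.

Round 4 (Bob proposes): Alice will accept anything ≥ 0, so Bob offers 0 and keeps 300.
Round 3 (Alice proposes): Bob can get 300 next round, worth 0.63 × 300 = 189 now, so Alice offers 189, keeping 111.
Round 2 (Bob proposes): Alice can get 111 next round, worth 0.43 × 111 = 47.73 now, so Bob offers 47.73, keeping 252.27.
Round 1 (Alice proposes): Bob can get 252.27 next round, worth 0.63 × 252.27 = 158.9301 now, so Alice offers 158.9301, keeping 141.0699.

141.07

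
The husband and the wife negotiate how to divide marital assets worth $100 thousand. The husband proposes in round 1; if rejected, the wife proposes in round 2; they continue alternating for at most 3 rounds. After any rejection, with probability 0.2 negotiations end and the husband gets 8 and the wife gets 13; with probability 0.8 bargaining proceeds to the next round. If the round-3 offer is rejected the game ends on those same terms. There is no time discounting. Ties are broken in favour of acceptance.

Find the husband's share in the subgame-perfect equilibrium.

By backward induction:
Round 3 (the husband proposes): the wife gets 13 if talks fail, so the husband offers 13 and keeps 87.
Round 2 (the wife proposes): rejecting gives the husband an expected 0.8 × 87 + 0.2 × 8 = 71.2; the wife offers that and keeps 28.8.
Round 1 (the husband proposes): rejecting gives the wife an expected 0.8 × 28.8 + 0.2 × 13 = 25.64, so the husband offers 25.64, keeping 74.36.

74.36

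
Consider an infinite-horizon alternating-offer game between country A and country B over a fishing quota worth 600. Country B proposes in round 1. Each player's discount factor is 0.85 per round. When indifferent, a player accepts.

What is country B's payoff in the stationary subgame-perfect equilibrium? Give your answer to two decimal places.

324.32

When country B proposes, country A accepts any offer worth at least 0.85 times what country A would get by proposing next round; and vice versa.
This gives x = 600 − 0.85y and y = 600 − 0.85x, where x and y are each side's share when it proposes.
Hence (1 − 0.85·0.85)x = 600(1 − 0.85), i.e. 0.2775·x = 90.
x ≈ 324.3243; country A's share is 600 − x ≈ 275.6757.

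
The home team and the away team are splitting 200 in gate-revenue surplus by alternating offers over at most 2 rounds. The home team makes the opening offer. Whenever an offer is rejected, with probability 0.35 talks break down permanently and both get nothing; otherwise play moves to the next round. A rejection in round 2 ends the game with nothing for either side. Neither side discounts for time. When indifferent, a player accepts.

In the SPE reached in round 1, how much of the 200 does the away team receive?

By backward induction:
Round 2 (the away team proposes): the home team will accept anything ≥ 0, so the away team offers 0 and keeps 200.
Round 1 (the home team proposes): rejecting gives the away team an expected 0.65 × 200 = 130, so the home team offers 130, keeping 70.

130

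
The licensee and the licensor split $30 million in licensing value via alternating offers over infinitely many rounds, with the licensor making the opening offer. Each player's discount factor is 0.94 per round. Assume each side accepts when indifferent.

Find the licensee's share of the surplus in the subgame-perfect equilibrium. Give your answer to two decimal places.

14.54

In a stationary SPE each proposer offers the other exactly their discounted continuation value.
If the licensor keeps x when proposing and the licensee keeps y when proposing, then x = 30 − 0.94y and y = 30 − 0.94x.
Solving: x = 30(1 − 0.94) / (1 − 0.94·0.94) = 1.8 / 0.1164 ≈ 15.4639.
The licensee gets 30 − 15.4639 ≈ 14.5361.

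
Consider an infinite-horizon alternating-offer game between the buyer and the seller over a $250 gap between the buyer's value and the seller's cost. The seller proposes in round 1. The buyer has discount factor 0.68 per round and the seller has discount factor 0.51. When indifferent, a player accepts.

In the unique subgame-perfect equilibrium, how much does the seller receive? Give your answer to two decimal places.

In a stationary SPE each proposer offers the other exactly their discounted continuation value.
If the seller keeps x when proposing and the buyer keeps y when proposing, then x = 250 − 0.68y and y = 250 − 0.51x.
Solving: x = 250(1 − 0.68) / (1 − 0.51·0.68) = 80 / 0.6532 ≈ 122.4740.
The buyer gets 250 − 122.4740 ≈ 127.5260.

122.47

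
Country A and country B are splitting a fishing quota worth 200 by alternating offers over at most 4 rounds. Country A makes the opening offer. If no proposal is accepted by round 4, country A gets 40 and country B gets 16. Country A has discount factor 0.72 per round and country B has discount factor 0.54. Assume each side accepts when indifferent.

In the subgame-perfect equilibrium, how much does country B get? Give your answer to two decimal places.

63.83

Solve by backward induction from round 4.
Round 4 (country B proposes): country A gets 40 if talks fail, so country B offers 40 and keeps 160.
Round 3 (country A proposes): country B can get 160 next round, worth 0.54 × 160 = 86.4 now; country A offers that and keeps 113.6.
Round 2 (country B proposes): country A can get 113.6 next round, worth 0.72 × 113.6 = 81.792 now, so country B offers 81.792, keeping 118.208.
Round 1 (country A proposes): country B can get 118.208 next round, worth 0.54 × 118.208 = 63.83232 now. Country A offers 63.83232 and keeps 200 − 63.83232 = 136.16768.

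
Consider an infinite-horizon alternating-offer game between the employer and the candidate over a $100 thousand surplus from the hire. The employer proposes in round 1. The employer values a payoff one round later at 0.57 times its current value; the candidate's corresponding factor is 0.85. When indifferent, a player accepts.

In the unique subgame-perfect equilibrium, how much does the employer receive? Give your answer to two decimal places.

When the employer proposes, the candidate accepts any offer worth at least 0.85 times what the candidate would get by proposing next round; and vice versa.
This gives x = 100 − 0.85y and y = 100 − 0.57x, where x and y are each side's share when it proposes.
Hence (1 − 0.85·0.57)x = 100(1 − 0.85), i.e. 0.5155·x = 15.
x ≈ 29.0980; the candidate's share is 100 − x ≈ 70.9020.

29.10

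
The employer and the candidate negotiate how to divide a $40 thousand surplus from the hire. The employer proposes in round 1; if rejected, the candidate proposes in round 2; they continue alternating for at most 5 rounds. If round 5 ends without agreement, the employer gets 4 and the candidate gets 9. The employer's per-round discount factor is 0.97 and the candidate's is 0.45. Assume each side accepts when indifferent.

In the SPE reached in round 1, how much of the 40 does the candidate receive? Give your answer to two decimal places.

2.49

Round 5 (the employer proposes): the candidate gets 9 if talks fail, so the employer offers 9 and keeps 31.
Round 4 (the candidate proposes): the employer can get 31 next round, worth 0.97 × 31 = 30.07 now; the candidate offers that and keeps 9.93.
Round 3 (the employer proposes): the candidate can get 9.93 next round, worth 0.45 × 9.93 = 4.4685 now; the employer offers that and keeps 35.5315.
Round 2 (the candidate proposes): the employer can get 35.5315 next round, worth 0.97 × 35.5315 = 34.465555 now. The candidate offers 34.465555 and keeps 40 − 34.465555 = 5.534445.
Round 1 (the employer proposes): the candidate can get 5.534445 next round, worth 0.45 × 5.534445 = 2.49050025 now. The employer offers 2.49050025 and keeps 40 − 2.49050025 = 37.50949975.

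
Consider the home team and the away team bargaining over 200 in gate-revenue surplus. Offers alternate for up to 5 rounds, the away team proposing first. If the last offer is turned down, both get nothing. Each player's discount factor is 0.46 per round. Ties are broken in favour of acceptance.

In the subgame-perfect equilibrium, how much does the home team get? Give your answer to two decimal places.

Round 5 (the away team proposes): rejection yields 0 for the home team; the away team offers 0 and keeps 200.
Round 4 (the home team proposes): the away team can get 200 next round, worth 0.46 × 200 = 92 now. The home team offers 92 and keeps 200 − 92 = 108.
Round 3 (the away team proposes): the home team can get 108 next round, worth 0.46 × 108 = 49.68 now; the away team offers that and keeps 150.32.
Round 2 (the home team proposes): the away team can get 150.32 next round, worth 0.46 × 150.32 = 69.1472 now. The home team offers 69.1472 and keeps 200 − 69.1472 = 130.8528.
Round 1 (the away team proposes): the home team can get 130.8528 next round, worth 0.46 × 130.8528 = 60.192288 now. The away team offers 60.192288 and keeps 200 − 60.192288 = 139.807712.

60.19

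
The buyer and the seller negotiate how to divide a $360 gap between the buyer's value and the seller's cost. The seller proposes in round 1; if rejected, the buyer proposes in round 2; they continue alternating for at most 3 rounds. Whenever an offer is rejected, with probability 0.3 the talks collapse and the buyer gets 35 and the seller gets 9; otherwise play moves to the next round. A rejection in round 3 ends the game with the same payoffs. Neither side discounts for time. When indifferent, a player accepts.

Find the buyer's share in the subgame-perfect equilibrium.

Round 3 (the seller proposes): the buyer gets 35 if talks fail, so the seller offers 35 and keeps 325.
Round 2 (the buyer proposes): rejecting gives the seller an expected 0.7 × 325 + 0.3 × 9 = 230.2, so the buyer offers 230.2, keeping 129.8.
Round 1 (the seller proposes): rejecting gives the buyer an expected 0.7 × 129.8 + 0.3 × 35 = 101.36, so the seller offers 101.36, keeping 258.64.

101.36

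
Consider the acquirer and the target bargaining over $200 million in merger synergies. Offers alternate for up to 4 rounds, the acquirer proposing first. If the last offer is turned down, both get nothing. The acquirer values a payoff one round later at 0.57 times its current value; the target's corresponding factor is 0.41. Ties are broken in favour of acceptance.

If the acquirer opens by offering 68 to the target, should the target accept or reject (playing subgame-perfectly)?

Round 4 (the target proposes): rejection yields 0 for the acquirer; the target offers 0 and keeps 200.
Round 3 (the acquirer proposes): the target can get 200 next round, worth 0.41 × 200 = 82 now, so the acquirer offers 82, keeping 118.
Round 2 (the target proposes): the acquirer can get 118 next round, worth 0.57 × 118 = 67.26 now; the target offers that and keeps 132.74.
So by rejecting in round 1, the target gets 132.74 next round, worth 0.41 × 132.74 = 54.4234 now.
Offer 68 ≥ 54.4234, so the target accepts.

Accept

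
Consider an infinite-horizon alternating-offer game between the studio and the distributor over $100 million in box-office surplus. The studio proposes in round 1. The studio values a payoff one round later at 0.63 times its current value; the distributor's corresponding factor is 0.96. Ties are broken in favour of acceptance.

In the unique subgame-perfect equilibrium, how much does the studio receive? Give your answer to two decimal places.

When the studio proposes, the distributor accepts any offer worth at least 0.96 times what the distributor would get by proposing next round; and vice versa.
This gives x = 100 − 0.96y and y = 100 − 0.63x, where x and y are each side's share when it proposes.
Hence (1 − 0.96·0.63)x = 100(1 − 0.96), i.e. 0.3952·x = 4.
x ≈ 10.1215; the distributor's share is 100 − x ≈ 89.8785.

10.12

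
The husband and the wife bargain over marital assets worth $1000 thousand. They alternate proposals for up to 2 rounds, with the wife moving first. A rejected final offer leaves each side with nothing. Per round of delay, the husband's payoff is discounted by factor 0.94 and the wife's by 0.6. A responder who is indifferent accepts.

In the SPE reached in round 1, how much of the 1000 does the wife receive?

60

Round 2 (the husband proposes): rejection yields 0 for the wife; the husband offers 0 and keeps 1000.
Round 1 (the wife proposes): the husband can get 1000 next round, worth 0.94 × 1000 = 940 now. The wife offers 940 and keeps 1000 − 940 = 60.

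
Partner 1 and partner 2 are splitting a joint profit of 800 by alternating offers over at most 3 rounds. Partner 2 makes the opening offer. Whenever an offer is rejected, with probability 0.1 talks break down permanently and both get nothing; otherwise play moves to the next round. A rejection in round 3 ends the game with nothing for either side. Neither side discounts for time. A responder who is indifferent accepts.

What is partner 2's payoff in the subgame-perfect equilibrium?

Round 3 (partner 2 proposes): rejection yields 0 for partner 1; partner 2 offers 0 and keeps 800.
Round 2 (partner 1 proposes): rejecting gives partner 2 an expected 0.9 × 800 = 720. Partner 1 offers 720 and keeps 800 − 720 = 80.
Round 1 (partner 2 proposes): rejecting gives partner 1 an expected 0.9 × 80 = 72; partner 2 offers that and keeps 728.

728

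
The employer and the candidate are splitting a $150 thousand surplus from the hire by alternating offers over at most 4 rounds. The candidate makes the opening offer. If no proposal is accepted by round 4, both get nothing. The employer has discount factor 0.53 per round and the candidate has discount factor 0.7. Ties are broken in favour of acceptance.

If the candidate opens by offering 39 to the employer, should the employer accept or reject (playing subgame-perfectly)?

Round 4 (the employer proposes): rejection yields 0 for the candidate; the employer offers 0 and keeps 150.
Round 3 (the candidate proposes): the employer can get 150 next round, worth 0.53 × 150 = 79.5 now. The candidate offers 79.5 and keeps 150 − 79.5 = 70.5.
Round 2 (the employer proposes): the candidate can get 70.5 next round, worth 0.7 × 70.5 = 49.35 now; the employer offers that and keeps 100.65.
So by rejecting in round 1, the employer gets 100.65 next round, worth 0.53 × 100.65 = 53.3445 now.
Offer 39 < 53.3445, so the employer rejects.

Reject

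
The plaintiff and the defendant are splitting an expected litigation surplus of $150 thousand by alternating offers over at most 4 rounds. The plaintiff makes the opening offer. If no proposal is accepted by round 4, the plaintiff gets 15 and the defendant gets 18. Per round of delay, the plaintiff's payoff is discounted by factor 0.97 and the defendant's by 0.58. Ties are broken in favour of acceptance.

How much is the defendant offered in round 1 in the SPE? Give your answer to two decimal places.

By backward induction:
Round 4 (the defendant proposes): the plaintiff gets 15 if talks fail, so the defendant offers 15 and keeps 135.
Round 3 (the plaintiff proposes): the defendant can get 135 next round, worth 0.58 × 135 = 78.3 now. The plaintiff offers 78.3 and keeps 150 − 78.3 = 71.7.
Round 2 (the defendant proposes): the plaintiff can get 71.7 next round, worth 0.97 × 71.7 = 69.549 now; the defendant offers that and keeps 80.451.
Round 1 (the plaintiff proposes): the defendant can get 80.451 next round, worth 0.58 × 80.451 = 46.66158 now. The plaintiff offers 46.66158 and keeps 150 − 46.66158 = 103.33842.

46.66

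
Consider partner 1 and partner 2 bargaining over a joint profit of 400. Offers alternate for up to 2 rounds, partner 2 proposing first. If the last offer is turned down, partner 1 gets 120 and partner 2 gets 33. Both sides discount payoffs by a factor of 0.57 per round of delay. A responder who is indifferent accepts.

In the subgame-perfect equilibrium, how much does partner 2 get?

Solve by backward induction from round 2.
Round 2 (partner 1 proposes): partner 2 gets 33 if talks fail, so partner 1 offers 33 and keeps 367.
Round 1 (partner 2 proposes): partner 1 can get 367 next round, worth 0.57 × 367 = 209.19 now. Partner 2 offers 209.19 and keeps 400 − 209.19 = 190.81.

190.81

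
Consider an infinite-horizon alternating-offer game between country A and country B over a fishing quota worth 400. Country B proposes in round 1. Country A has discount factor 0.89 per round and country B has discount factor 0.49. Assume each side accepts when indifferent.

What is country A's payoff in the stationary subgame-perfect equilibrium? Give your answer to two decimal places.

321.97

When country B proposes, country A accepts any offer worth at least 0.89 times what country A would get by proposing next round; and vice versa.
This gives x = 400 − 0.89y and y = 400 − 0.49x, where x and y are each side's share when it proposes.
Hence (1 − 0.89·0.49)x = 400(1 − 0.89), i.e. 0.5639·x = 44.
x ≈ 78.0280; country A's share is 400 − x ≈ 321.9720.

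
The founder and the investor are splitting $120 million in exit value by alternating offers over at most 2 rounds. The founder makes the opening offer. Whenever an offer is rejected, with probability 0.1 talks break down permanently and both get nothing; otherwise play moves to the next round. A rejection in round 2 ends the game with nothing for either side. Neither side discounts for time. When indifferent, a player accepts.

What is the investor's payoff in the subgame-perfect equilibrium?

108

By backward induction:
Round 2 (the investor proposes): the founder will accept anything ≥ 0, so the investor offers 0 and keeps 120.
Round 1 (the founder proposes): rejecting gives the investor an expected 0.9 × 120 = 108, so the founder offers 108, keeping 12.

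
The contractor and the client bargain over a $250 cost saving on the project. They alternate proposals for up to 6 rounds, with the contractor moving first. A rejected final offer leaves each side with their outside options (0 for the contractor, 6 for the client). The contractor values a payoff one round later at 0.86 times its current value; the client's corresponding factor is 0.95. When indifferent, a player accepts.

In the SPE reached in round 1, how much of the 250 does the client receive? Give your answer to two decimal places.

Solve by backward induction from round 6.
Round 6 (the client proposes): the contractor will accept anything ≥ 0, so the client offers 0 and keeps 250.
Round 5 (the contractor proposes): the client can get 250 next round, worth 0.95 × 250 = 237.5 now. The contractor offers 237.5 and keeps 250 − 237.5 = 12.5.
Round 4 (the client proposes): the contractor can get 12.5 next round, worth 0.86 × 12.5 = 10.75 now; the client offers that and keeps 239.25.
Round 3 (the contractor proposes): the client can get 239.25 next round, worth 0.95 × 239.25 = 227.2875 now. The contractor offers 227.2875 and keeps 250 − 227.2875 = 22.7125.
Round 2 (the client proposes): the contractor can get 22.7125 next round, worth 0.86 × 22.7125 = 19.53275 now; the client offers that and keeps 230.46725.
Round 1 (the contractor proposes): the client can get 230.46725 next round, worth 0.95 × 230.46725 = 218.9438875 now. The contractor offers 218.9438875 and keeps 250 − 218.9438875 = 31.0561125.

218.94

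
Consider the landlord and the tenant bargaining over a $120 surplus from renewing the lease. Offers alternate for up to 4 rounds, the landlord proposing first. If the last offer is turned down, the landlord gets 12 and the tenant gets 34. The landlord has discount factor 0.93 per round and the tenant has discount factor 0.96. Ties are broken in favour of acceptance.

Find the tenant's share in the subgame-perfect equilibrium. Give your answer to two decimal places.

Round 4 (the tenant proposes): the landlord gets 12 if talks fail, so the tenant offers 12 and keeps 108.
Round 3 (the landlord proposes): the tenant can get 108 next round, worth 0.96 × 108 = 103.68 now, so the landlord offers 103.68, keeping 16.32.
Round 2 (the tenant proposes): the landlord can get 16.32 next round, worth 0.93 × 16.32 = 15.1776 now; the tenant offers that and keeps 104.8224.
Round 1 (the landlord proposes): the tenant can get 104.8224 next round, worth 0.96 × 104.8224 = 100.629504 now; the landlord offers that and keeps 19.370496.

100.63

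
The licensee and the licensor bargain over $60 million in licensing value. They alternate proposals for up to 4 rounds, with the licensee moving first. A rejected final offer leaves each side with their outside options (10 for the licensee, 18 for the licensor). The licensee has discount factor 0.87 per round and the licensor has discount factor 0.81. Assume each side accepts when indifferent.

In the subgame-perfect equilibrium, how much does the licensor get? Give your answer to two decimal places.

Solve by backward induction from round 4.
Round 4 (the licensor proposes): the licensee gets 10 if talks fail, so the licensor offers 10 and keeps 50.
Round 3 (the licensee proposes): the licensor can get 50 next round, worth 0.81 × 50 = 40.5 now. The licensee offers 40.5 and keeps 60 − 40.5 = 19.5.
Round 2 (the licensor proposes): the licensee can get 19.5 next round, worth 0.87 × 19.5 = 16.965 now, so the licensor offers 16.965, keeping 43.035.
Round 1 (the licensee proposes): the licensor can get 43.035 next round, worth 0.81 × 43.035 = 34.85835 now, so the licensee offers 34.85835, keeping 25.14165.

34.86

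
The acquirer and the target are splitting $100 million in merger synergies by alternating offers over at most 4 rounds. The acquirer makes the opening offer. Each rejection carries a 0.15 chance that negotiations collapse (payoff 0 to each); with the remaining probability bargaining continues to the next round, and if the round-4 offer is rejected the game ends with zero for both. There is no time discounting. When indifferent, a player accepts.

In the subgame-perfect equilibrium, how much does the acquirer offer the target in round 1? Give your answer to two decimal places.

74.16

Round 4 (the target proposes): rejection yields 0 for the acquirer; the target offers 0 and keeps 100.
Round 3 (the acquirer proposes): rejecting gives the target an expected 0.85 × 100 = 85; the acquirer offers that and keeps 15.
Round 2 (the target proposes): rejecting gives the acquirer an expected 0.85 × 15 = 12.75. The target offers 12.75 and keeps 100 − 12.75 = 87.25.
Round 1 (the acquirer proposes): rejecting gives the target an expected 0.85 × 87.25 = 74.1625. The acquirer offers 74.1625 and keeps 100 − 74.1625 = 25.8375.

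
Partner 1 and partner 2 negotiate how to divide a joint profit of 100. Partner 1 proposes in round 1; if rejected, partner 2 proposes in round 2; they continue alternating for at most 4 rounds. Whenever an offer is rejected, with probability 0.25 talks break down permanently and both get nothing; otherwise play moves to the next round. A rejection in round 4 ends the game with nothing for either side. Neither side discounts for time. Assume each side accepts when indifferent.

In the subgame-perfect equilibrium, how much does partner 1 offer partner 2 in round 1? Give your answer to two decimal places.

60.94

Round 4 (partner 2 proposes): rejection yields 0 for partner 1; partner 2 offers 0 and keeps 100.
Round 3 (partner 1 proposes): rejecting gives partner 2 an expected 0.75 × 100 = 75. Partner 1 offers 75 and keeps 100 − 75 = 25.
Round 2 (partner 2 proposes): rejecting gives partner 1 an expected 0.75 × 25 = 18.75. Partner 2 offers 18.75 and keeps 100 − 18.75 = 81.25.
Round 1 (partner 1 proposes): rejecting gives partner 2 an expected 0.75 × 81.25 = 60.9375. Partner 1 offers 60.9375 and keeps 100 − 60.9375 = 39.0625.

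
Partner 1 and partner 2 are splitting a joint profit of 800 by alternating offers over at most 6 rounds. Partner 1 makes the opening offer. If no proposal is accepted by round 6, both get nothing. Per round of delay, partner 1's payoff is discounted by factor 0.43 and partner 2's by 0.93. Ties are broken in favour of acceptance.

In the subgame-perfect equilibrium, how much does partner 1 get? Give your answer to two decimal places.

Work backward from the last round.
Round 6 (partner 2 proposes): partner 1 will accept anything ≥ 0, so partner 2 offers 0 and keeps 800.
Round 5 (partner 1 proposes): partner 2 can get 800 next round, worth 0.93 × 800 = 744 now; partner 1 offers that and keeps 56.
Round 4 (partner 2 proposes): partner 1 can get 56 next round, worth 0.43 × 56 = 24.08 now; partner 2 offers that and keeps 775.92.
Round 3 (partner 1 proposes): partner 2 can get 775.92 next round, worth 0.93 × 775.92 = 721.6056 now; partner 1 offers that and keeps 78.3944.
Round 2 (partner 2 proposes): partner 1 can get 78.3944 next round, worth 0.43 × 78.3944 = 33.709592 now, so partner 2 offers 33.709592, keeping 766.290408.
Round 1 (partner 1 proposes): partner 2 can get 766.290408 next round, worth 0.93 × 766.290408 = 712.65007944 now, so partner 1 offers 712.65007944, keeping 87.34992056.

87.35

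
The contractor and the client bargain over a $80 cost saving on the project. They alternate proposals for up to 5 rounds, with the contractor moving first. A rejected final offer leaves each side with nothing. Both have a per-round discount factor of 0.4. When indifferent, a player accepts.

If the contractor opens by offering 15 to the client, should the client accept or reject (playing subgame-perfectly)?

Reject

Round 5 (the contractor proposes): rejection yields 0 for the client; the contractor offers 0 and keeps 80.
Round 4 (the client proposes): the contractor can get 80 next round, worth 0.4 × 80 = 32 now; the client offers that and keeps 48.
Round 3 (the contractor proposes): the client can get 48 next round, worth 0.4 × 48 = 19.2 now; the contractor offers that and keeps 60.8.
Round 2 (the client proposes): the contractor can get 60.8 next round, worth 0.4 × 60.8 = 24.32 now, so the client offers 24.32, keeping 55.68.
So by rejecting in round 1, the client gets 55.68 next round, worth 0.4 × 55.68 = 22.272 now.
Offer 15 < 22.272, so the client rejects.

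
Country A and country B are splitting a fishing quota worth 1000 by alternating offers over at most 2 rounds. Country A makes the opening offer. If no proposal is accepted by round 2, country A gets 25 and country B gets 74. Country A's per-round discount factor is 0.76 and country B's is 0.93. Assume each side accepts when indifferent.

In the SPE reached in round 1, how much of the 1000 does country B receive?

906.75

Round 2 (country B proposes): country A gets 25 if talks fail, so country B offers 25 and keeps 975.
Round 1 (country A proposes): country B can get 975 next round, worth 0.93 × 975 = 906.75 now, so country A offers 906.75, keeping 93.25.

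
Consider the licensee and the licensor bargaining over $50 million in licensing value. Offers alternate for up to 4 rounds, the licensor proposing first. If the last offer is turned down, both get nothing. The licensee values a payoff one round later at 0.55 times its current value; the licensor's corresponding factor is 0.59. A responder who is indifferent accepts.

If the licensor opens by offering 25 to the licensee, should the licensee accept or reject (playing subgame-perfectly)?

Work out the licensee's continuation value if the offer is rejected.
Round 4 (the licensee proposes): the licensor will accept anything ≥ 0, so the licensee offers 0 and keeps 50.
Round 3 (the licensor proposes): the licensee can get 50 next round, worth 0.55 × 50 = 27.5 now, so the licensor offers 27.5, keeping 22.5.
Round 2 (the licensee proposes): the licensor can get 22.5 next round, worth 0.59 × 22.5 = 13.275 now; the licensee offers that and keeps 36.725.
So by rejecting in round 1, the licensee gets 36.725 next round, worth 0.55 × 36.725 = 20.19875 now.
Offer 25 ≥ 20.19875, so the licensee accepts.

Accept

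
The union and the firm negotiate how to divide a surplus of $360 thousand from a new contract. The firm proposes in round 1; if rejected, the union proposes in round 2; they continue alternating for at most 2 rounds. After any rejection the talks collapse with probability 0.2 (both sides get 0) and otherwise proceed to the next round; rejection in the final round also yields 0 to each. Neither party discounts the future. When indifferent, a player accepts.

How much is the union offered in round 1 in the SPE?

288

Round 2 (the union proposes): rejection yields 0 for the firm; the union offers 0 and keeps 360.
Round 1 (the firm proposes): rejecting gives the union an expected 0.8 × 360 = 288. The firm offers 288 and keeps 360 − 288 = 72.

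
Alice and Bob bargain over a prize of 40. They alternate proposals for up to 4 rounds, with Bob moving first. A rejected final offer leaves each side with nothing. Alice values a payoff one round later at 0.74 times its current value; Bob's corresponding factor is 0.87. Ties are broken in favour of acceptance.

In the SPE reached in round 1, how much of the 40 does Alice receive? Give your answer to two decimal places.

22.90

Round 4 (Alice proposes): rejection yields 0 for Bob; Alice offers 0 and keeps 40.
Round 3 (Bob proposes): Alice can get 40 next round, worth 0.74 × 40 = 29.6 now; Bob offers that and keeps 10.4.
Round 2 (Alice proposes): Bob can get 10.4 next round, worth 0.87 × 10.4 = 9.048 now; Alice offers that and keeps 30.952.
Round 1 (Bob proposes): Alice can get 30.952 next round, worth 0.74 × 30.952 = 22.90448 now. Bob offers 22.90448 and keeps 40 − 22.90448 = 17.09552.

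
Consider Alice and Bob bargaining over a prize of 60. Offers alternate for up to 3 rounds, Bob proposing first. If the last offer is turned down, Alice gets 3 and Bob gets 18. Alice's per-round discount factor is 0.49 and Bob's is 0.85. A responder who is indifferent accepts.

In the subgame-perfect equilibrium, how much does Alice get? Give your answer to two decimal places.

By backward induction:
Round 3 (Bob proposes): Alice gets 3 if talks fail, so Bob offers 3 and keeps 57.
Round 2 (Alice proposes): Bob can get 57 next round, worth 0.85 × 57 = 48.45 now; Alice offers that and keeps 11.55.
Round 1 (Bob proposes): Alice can get 11.55 next round, worth 0.49 × 11.55 = 5.6595 now, so Bob offers 5.6595, keeping 54.3405.

5.66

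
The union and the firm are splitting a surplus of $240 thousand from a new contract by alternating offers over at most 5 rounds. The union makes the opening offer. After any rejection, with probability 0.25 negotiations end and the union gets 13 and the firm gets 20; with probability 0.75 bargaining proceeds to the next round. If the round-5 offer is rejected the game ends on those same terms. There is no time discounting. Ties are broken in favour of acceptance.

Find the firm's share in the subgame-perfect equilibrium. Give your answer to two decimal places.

Round 5 (the union proposes): the firm gets 20 if talks fail, so the union offers 20 and keeps 220.
Round 4 (the firm proposes): rejecting gives the union an expected 0.75 × 220 + 0.25 × 13 = 168.25, so the firm offers 168.25, keeping 71.75.
Round 3 (the union proposes): rejecting gives the firm an expected 0.75 × 71.75 + 0.25 × 20 = 58.8125. The union offers 58.8125 and keeps 240 − 58.8125 = 181.1875.
Round 2 (the firm proposes): rejecting gives the union an expected 0.75 × 181.1875 + 0.25 × 13 = 139.140625, so the firm offers 139.140625, keeping 100.859375.
Round 1 (the union proposes): rejecting gives the firm an expected 0.75 × 100.859375 + 0.25 × 20 = 80.64453125. The union offers 80.64453125 and keeps 240 − 80.64453125 = 159.35546875.

80.64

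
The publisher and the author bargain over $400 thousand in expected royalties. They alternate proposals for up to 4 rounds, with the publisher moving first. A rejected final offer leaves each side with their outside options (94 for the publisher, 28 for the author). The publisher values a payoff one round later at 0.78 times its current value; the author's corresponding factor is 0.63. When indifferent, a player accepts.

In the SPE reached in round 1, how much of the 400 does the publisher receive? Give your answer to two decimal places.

249.83

Round 4 (the author proposes): the publisher gets 94 if talks fail, so the author offers 94 and keeps 306.
Round 3 (the publisher proposes): the author can get 306 next round, worth 0.63 × 306 = 192.78 now. The publisher offers 192.78 and keeps 400 − 192.78 = 207.22.
Round 2 (the author proposes): the publisher can get 207.22 next round, worth 0.78 × 207.22 = 161.6316 now, so the author offers 161.6316, keeping 238.3684.
Round 1 (the publisher proposes): the author can get 238.3684 next round, worth 0.63 × 238.3684 = 150.172092 now. The publisher offers 150.172092 and keeps 400 − 150.172092 = 249.827908.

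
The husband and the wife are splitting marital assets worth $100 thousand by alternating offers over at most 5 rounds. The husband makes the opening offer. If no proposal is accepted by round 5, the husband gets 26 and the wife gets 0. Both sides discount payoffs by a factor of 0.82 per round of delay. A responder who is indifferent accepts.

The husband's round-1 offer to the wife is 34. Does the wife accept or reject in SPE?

Accept

Round 5 (the husband proposes): the wife will accept anything ≥ 0, so the husband offers 0 and keeps 100.
Round 4 (the wife proposes): the husband can get 100 next round, worth 0.82 × 100 = 82 now, so the wife offers 82, keeping 18.
Round 3 (the husband proposes): the wife can get 18 next round, worth 0.82 × 18 = 14.76 now. The husband offers 14.76 and keeps 100 − 14.76 = 85.24.
Round 2 (the wife proposes): the husband can get 85.24 next round, worth 0.82 × 85.24 = 69.8968 now. The wife offers 69.8968 and keeps 100 − 69.8968 = 30.1032.
So by rejecting in round 1, the wife gets 30.1032 next round, worth 0.82 × 30.1032 = 24.684624 now.
Offer 34 ≥ 24.684624, so the wife accepts.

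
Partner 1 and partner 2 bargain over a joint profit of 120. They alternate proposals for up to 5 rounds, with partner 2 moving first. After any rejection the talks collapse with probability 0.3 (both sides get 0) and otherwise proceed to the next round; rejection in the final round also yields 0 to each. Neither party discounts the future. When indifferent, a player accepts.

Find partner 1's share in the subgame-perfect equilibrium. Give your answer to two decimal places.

37.55

By backward induction:
Round 5 (partner 2 proposes): rejection yields 0 for partner 1; partner 2 offers 0 and keeps 120.
Round 4 (partner 1 proposes): rejecting gives partner 2 an expected 0.7 × 120 = 84. Partner 1 offers 84 and keeps 120 − 84 = 36.
Round 3 (partner 2 proposes): rejecting gives partner 1 an expected 0.7 × 36 = 25.2. Partner 2 offers 25.2 and keeps 120 − 25.2 = 94.8.
Round 2 (partner 1 proposes): rejecting gives partner 2 an expected 0.7 × 94.8 = 66.36; partner 1 offers that and keeps 53.64.
Round 1 (partner 2 proposes): rejecting gives partner 1 an expected 0.7 × 53.64 = 37.548, so partner 2 offers 37.548, keeping 82.452.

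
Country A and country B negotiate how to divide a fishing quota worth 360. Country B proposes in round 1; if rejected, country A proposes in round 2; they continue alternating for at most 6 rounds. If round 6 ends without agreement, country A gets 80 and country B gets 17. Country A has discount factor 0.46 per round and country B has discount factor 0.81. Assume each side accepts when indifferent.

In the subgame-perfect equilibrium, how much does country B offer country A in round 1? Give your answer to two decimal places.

Round 6 (country A proposes): country B gets 17 if talks fail, so country A offers 17 and keeps 343.
Round 5 (country B proposes): country A can get 343 next round, worth 0.46 × 343 = 157.78 now; country B offers that and keeps 202.22.
Round 4 (country A proposes): country B can get 202.22 next round, worth 0.81 × 202.22 = 163.7982 now; country A offers that and keeps 196.2018.
Round 3 (country B proposes): country A can get 196.2018 next round, worth 0.46 × 196.2018 = 90.252828 now, so country B offers 90.252828, keeping 269.747172.
Round 2 (country A proposes): country B can get 269.747172 next round, worth 0.81 × 269.747172 = 218.49520932 now, so country A offers 218.49520932, keeping 141.50479068.
Round 1 (country B proposes): country A can get 141.50479068 next round, worth 0.46 × 141.50479068 = 65.0922037128 now. Country B offers 65.0922037128 and keeps 360 − 65.0922037128 = 294.9077962872.

65.09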